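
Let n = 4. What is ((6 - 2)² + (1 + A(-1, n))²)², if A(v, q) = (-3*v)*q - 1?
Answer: 25600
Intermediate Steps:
A(v, q) = -1 - 3*q*v (A(v, q) = -3*q*v - 1 = -1 - 3*q*v)
((6 - 2)² + (1 + A(-1, n))²)² = ((6 - 2)² + (1 + (-1 - 3*4*(-1)))²)² = (4² + (1 + (-1 + 12))²)² = (16 + (1 + 11)²)² = (16 + 12²)² = (16 + 144)² = 160² = 25600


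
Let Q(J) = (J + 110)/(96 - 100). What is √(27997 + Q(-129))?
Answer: √112007/2 ≈ 167.34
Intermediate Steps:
Q(J) = -55/2 - J/4 (Q(J) = (110 + J)/(-4) = (110 + J)*(-¼) = -55/2 - J/4)
√(27997 + Q(-129)) = √(27997 + (-55/2 - ¼*(-129))) = √(27997 + (-55/2 + 129/4)) = √(27997 + 19/4) = √(112007/4) = √112007/2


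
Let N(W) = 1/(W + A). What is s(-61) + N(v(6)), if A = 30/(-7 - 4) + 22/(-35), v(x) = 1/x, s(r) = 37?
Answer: 270269/7367 ≈ 36.686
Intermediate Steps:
A = -1292/385 (A = 30/(-11) + 22*(-1/35) = 30*(-1/11) - 22/35 = -30/11 - 22/35 = -1292/385 ≈ -3.3558)
N(W) = 1/(-1292/385 + W) (N(W) = 1/(W - 1292/385) = 1/(-1292/385 + W))
s(-61) + N(v(6)) = 37 + 385/(-1292 + 385/6) = 37 + 385/(-7367/6) = 37 + 385*(-6/7367) = 37 - 2310/7367 = 270269/7367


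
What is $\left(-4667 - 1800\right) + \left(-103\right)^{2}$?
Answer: $4142$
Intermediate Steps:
$\left(-4667 - 1800\right) + \left(-103\right)^{2} = -6467 + 10609 = 4142$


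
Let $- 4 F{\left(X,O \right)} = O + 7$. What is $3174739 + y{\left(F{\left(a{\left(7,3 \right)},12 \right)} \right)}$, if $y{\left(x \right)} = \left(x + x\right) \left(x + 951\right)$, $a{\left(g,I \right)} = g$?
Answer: $\frac{25325997}{8} \approx 3.1657 \cdot 10^{6}$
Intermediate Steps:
$F{\left(X,O \right)} = - \frac{7}{4} - \frac{O}{4}$ ($F{\left(X,O \right)} = - \frac{O + 7}{4} = - \frac{7 + O}{4} = - \frac{7}{4} - \frac{O}{4}$)
$y{\left(x \right)} = 2 x \left(951 + x\right)$
$3174739 + y{\left(F{\left(a{\left(7,3 \right)},12 \right)} \right)} = 3174739 + 2 \left(- \frac{7}{4} - 3\right) \left(951 - \frac{19}{4}\right) = 3174739 + 2 \left(- \frac{19}{4}\right) \left(951 - \frac{19}{4}\right) = 3174739 + 2 \left(- \frac{19}{4}\right) \frac{3785}{4} = 3174739 - \frac{71915}{8} = \frac{25325997}{8}$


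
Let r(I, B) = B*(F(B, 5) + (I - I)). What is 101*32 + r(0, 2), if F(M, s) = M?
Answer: 3236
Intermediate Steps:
r(I, B) = B² (r(I, B) = B*(B + (I - I)) = B*(B + 0) = B*B = B²)
101*32 + r(0, 2) = 101*32 + 2² = 3232 + 4 = 3236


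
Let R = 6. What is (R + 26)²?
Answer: 1024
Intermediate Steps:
(R + 26)² = (6 + 26)² = 32² = 1024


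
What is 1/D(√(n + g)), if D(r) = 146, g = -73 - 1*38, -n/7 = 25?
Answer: 1/146 ≈ 0.0068493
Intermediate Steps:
n = -175 (n = -7*25 = -175)
g = -111 (g = -73 - 38 = -111)
1/D(√(n + g)) = 1/146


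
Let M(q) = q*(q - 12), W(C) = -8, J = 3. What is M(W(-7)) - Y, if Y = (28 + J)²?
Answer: -801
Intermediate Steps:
M(q) = q*(-12 + q)
Y = 961 (Y = (28 + 3)² = 31² = 961)
M(W(-7)) - Y = -8*(-12 - 8) - 1*961 = -8*(-20) - 961 = 160 - 961 = -801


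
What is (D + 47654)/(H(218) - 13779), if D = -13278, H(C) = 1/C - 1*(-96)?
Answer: -7493968/2982893 ≈ -2.5123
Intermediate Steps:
H(C) = 96 + 1/C (H(C) = 1/C + 96 = 96 + 1/C)
(D + 47654)/(H(218) - 13779) = (-13278 + 47654)/((96 + 1/218) - 13779) = 34376/((96 + 1/218) - 13779) = 34376/(20929/218 - 13779) = 34376/(-2982893/218) = 34376*(-218/2982893) = -7493968/2982893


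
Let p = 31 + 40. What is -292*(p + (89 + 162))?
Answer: -94024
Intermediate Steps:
p = 71
-292*(p + (89 + 162)) = -292*(71 + (89 + 162)) = -292*(71 + 251) = -292*322 = -94024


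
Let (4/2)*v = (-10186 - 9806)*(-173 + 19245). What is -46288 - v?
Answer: 190597424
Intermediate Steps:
v = -190643712 (v = ((-10186 - 9806)*(-173 + 19245))/2 = (-19992*19072)/2 = (1/2)*(-381287424) = -190643712)
-46288 - v = -46288 - 1*(-190643712) = -46288 + 190643712 = 190597424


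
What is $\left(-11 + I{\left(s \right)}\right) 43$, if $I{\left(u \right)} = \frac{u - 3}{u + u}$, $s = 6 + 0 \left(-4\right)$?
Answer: $- \frac{1849}{4} \approx -462.25$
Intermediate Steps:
$s = 6$ ($s = 6 + 0 = 6$)
$I{\left(u \right)} = \frac{-3 + u}{2 u}$
$\left(-11 + I{\left(s \right)}\right) 43 = \left(-11 + \frac{-3 + 6}{2 \cdot 6}\right) 43 = \left(-11 + \frac{1}{2} \cdot \frac{1}{6} \cdot 3\right) 43 = \left(-11 + \frac{1}{4}\right) 43 = \left(- \frac{43}{4}\right) 43 = - \frac{1849}{4}$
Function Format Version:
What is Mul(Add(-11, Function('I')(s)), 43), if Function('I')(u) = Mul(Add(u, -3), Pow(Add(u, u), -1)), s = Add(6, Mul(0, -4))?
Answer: Rational(-1849, 4) ≈ -462.25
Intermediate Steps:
s = 6 (s = Add(6, 0) = 6)
Function('I')(u) = Mul(Rational(1, 2), Pow(u, -1), Add(-3, u)) (Function('I')(u) = Mul(Add(-3, u), Pow(Mul(2, u), -1)) = Mul(Add(-3, u), Mul(Rational(1, 2), Pow(u, -1))) = Mul(Rational(1, 2), Pow(u, -1), Add(-3, u)))
Mul(Add(-11, Function('I')(s)), 43) = Mul(Add(-11, Mul(Rational(1, 2), Pow(6, -1), Add(-3, 6))), 43) = Mul(Add(-11, Mul(Rational(1, 2), Rational(1, 6), 3)), 43) = Mul(Add(-11, Rational(1, 4)), 43) = Mul(Rational(-43, 4), 43) = Rational(-1849, 4)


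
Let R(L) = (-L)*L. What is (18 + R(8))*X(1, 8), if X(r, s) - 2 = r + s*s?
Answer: -3082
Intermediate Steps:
X(r, s) = 2 + r + s² (X(r, s) = 2 + (r + s*s) = 2 + (r + s²) = 2 + r + s²)
R(L) = -L²
(18 + R(8))*X(1, 8) = (18 - 1*8²)*(2 + 1 + 8²) = (18 - 1*64)*(2 + 1 + 64) = (18 - 64)*67 = -46*67 = -3082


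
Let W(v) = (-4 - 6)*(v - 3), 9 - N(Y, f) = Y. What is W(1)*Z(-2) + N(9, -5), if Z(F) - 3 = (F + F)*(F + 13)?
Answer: -820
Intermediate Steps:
N(Y, f) = 9 - Y
Z(F) = 3 + 2*F*(13 + F) (Z(F) = 3 + (F + F)*(F + 13) = 3 + (2*F)*(13 + F) = 3 + 2*F*(13 + F))
W(v) = 30 - 10*v (W(v) = -10*(-3 + v) = 30 - 10*v)
W(1)*Z(-2) + N(9, -5) = (30 - 10*1)*(3 + 2*(-2)² + 26*(-2)) + (9 - 1*9) = (30 - 10)*(3 + 2*4 - 52) + (9 - 9) = 20*(3 + 8 - 52) + 0 = 20*(-41) + 0 = -820 + 0 = -820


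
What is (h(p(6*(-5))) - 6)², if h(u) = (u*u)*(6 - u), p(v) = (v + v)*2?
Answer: 3292025587236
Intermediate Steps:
p(v) = 4*v (p(v) = (2*v)*2 = 4*v)
h(u) = u²*(6 - u)
(h(p(6*(-5))) - 6)² = ((4*(6*(-5)))²*(6 - 4*6*(-5)) - 6)² = ((4*(-30))²*(6 - 4*(-30)) - 6)² = ((-120)²*(6 - 1*(-120)) - 6)² = (14400*(6 + 120) - 6)² = (14400*126 - 6)² = (1814400 - 6)² = 1814394² = 3292025587236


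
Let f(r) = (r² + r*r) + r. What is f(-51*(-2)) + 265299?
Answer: 286209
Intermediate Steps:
f(r) = r + 2*r² (f(r) = (r² + r²) + r = 2*r² + r = r + 2*r²)
f(-51*(-2)) + 265299 = (-51*(-2))*(1 + 2*(-51*(-2))) + 265299 = 102*(1 + 2*102) + 265299 = 102*(1 + 204) + 265299 = 102*205 + 265299 = 20910 + 265299 = 286209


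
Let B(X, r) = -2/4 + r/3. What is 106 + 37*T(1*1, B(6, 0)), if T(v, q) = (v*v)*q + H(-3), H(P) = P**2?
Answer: 841/2 ≈ 420.50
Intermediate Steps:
B(X, r) = -1/2 + r/3 (B(X, r) = -2*1/4 + r*(1/3) = -1/2 + r/3)
T(v, q) = 9 + q*v**2 (T(v, q) = (v*v)*q + (-3)**2 = v**2*q + 9 = q*v**2 + 9 = 9 + q*v**2)
106 + 37*T(1*1, B(6, 0)) = 106 + 37*(9 + (-1/2 + (1/3)*0)*(1*1)**2) = 106 + 37*(9 + (-1/2 + 0)*1**2) = 106 + 37*(9 - 1/2*1) = 106 + 37*(9 - 1/2) = 106 + 37*(17/2) = 106 + 629/2 = 841/2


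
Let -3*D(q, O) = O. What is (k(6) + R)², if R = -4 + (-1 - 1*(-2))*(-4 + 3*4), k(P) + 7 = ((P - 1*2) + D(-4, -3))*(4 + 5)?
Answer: 1764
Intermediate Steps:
D(q, O) = -O/3
k(P) = -16 + 9*P (k(P) = -7 + ((P - 1*2) - ⅓*(-3))*(4 + 5) = -7 + ((P - 2) + 1)*9 = -7 + ((-2 + P) + 1)*9 = -7 + (-1 + P)*9 = -7 + (-9 + 9*P) = -16 + 9*P)
R = 4 (R = -4 + (-1 + 2)*(-4 + 12) = -4 + 1*8 = -4 + 8 = 4)
(k(6) + R)² = ((-16 + 9*6) + 4)² = ((-16 + 54) + 4)² = (38 + 4)² = 42² = 1764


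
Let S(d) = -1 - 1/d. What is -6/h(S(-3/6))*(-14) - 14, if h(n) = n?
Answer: 70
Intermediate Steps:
-6/h(S(-3/6))*(-14) - 14 = -6*(-1/(2*(-1 - (-3)/6)))*(-14) - 14 = -6*(-1/(2*(-1 - 1*(-1/2))))*(-14) - 14 = -6*(-1/(2*(-1 + 1/2)))*(-14) - 14 = -6/((-2*(-1/2)))*(-14) - 14 = -6/1*(-14) - 14 = -6*1*(-14) - 14 = -6*(-14) - 14 = 84 - 14 = 70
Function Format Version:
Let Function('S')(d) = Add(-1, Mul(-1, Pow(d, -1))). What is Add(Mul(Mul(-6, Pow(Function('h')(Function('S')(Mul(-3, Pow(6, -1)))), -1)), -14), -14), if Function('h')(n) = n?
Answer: 70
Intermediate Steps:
Add(Mul(Mul(-6, Pow(Function('h')(Function('S')(Mul(-3, Pow(6, -1)))), -1)), -14), -14) = Add(Mul(Mul(-6, Pow(Mul(Pow(Mul(-3, Pow(6, -1)), -1), Add(-1, Mul(-1, Mul(-3, Pow(6, -1))))), -1)), -14), -14) = Add(Mul(Mul(-6, Pow(Mul(Pow(Mul(-3, Rational(1, 6)), -1), Add(-1, Mul(-1, Mul(-3, Rational(1, 6))))), -1)), -14), -14) = Add(Mul(Mul(-6, Pow(Mul(Pow(Rational(-1, 2), -1), Add(-1, Mul(-1, Rational(-1, 2)))), -1)), -14), -14) = Add(Mul(Mul(-6, Pow(Mul(-2, Add(-1, Rational(1, 2))), -1)), -14), -14) = Add(Mul(Mul(-6, Pow(Mul(-2, Rational(-1, 2)), -1)), -14), -14) = Add(Mul(Mul(-6, Pow(1, -1)), -14), -14) = Add(Mul(Mul(-6, 1), -14), -14) = Add(Mul(-6, -14), -14) = Add(84, -14) = 70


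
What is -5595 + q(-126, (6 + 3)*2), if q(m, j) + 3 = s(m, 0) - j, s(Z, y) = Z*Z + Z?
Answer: 10134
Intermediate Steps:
s(Z, y) = Z + Z**2 (s(Z, y) = Z**2 + Z = Z + Z**2)
q(m, j) = -3 - j + m*(1 + m) (q(m, j) = -3 + (m*(1 + m) - j) = -3 + (-j + m*(1 + m)) = -3 - j + m*(1 + m))
-5595 + q(-126, (6 + 3)*2) = -5595 + (-3 - (6 + 3)*2 - 126*(1 - 126)) = -5595 + (-3 - 9*2 - 126*(-125)) = -5595 + (-3 - 1*18 + 15750) = -5595 + (-3 - 18 + 15750) = -5595 + 15729 = 10134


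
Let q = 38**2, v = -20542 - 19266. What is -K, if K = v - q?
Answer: 41252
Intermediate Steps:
v = -39808
q = 1444
K = -41252 (K = -39808 - 1*1444 = -39808 - 1444 = -41252)
-K = -1*(-41252) = 41252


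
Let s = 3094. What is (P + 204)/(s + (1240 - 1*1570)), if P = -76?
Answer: 32/691 ≈ 0.046310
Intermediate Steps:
(P + 204)/(s + (1240 - 1*1570)) = (-76 + 204)/(3094 + (1240 - 1*1570)) = 128/(3094 + (1240 - 1570)) = 128/(3094 - 330) = 128/2764 = 128*(1/2764) = 32/691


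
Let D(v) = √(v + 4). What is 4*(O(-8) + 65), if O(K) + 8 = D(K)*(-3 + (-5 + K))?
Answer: 228 - 128*I ≈ 228.0 - 128.0*I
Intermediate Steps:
D(v) = √(4 + v)
O(K) = -8 + √(4 + K)*(-8 + K) (O(K) = -8 + √(4 + K)*(-3 + (-5 + K)) = -8 + √(4 + K)*(-8 + K))
4*(O(-8) + 65) = 4*((-8 - 8*√(4 - 8) - 8*√(4 - 8)) + 65) = 4*((-8 - 16*I - 16*I) + 65) = 4*((-8 - 32*I) + 65) = 4*(57 - 32*I) = 228 - 128*I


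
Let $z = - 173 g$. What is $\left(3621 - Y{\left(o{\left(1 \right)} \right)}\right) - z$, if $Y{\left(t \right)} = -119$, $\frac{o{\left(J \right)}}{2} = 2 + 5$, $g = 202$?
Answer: $38686$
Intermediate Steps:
$o{\left(J \right)} = 14$ ($o{\left(J \right)} = 2 \left(2 + 5\right) = 2 \cdot 7 = 14$)
$z = -34946$ ($z = \left(-173\right) 202 = -34946$)
$\left(3621 - Y{\left(o{\left(1 \right)} \right)}\right) - z = \left(3621 - -119\right) - -34946 = \left(3621 + 119\right) + 34946 = 3740 + 34946 = 38686$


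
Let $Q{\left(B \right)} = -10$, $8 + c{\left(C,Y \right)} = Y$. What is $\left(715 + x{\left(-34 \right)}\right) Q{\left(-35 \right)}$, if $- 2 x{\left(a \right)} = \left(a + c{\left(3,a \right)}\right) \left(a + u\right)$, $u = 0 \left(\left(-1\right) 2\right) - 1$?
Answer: $6150$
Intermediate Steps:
$c{\left(C,Y \right)} = -8 + Y$
$u = -1$ ($u = 0 \left(-2\right) - 1 = 0 - 1 = -1$)
$x{\left(a \right)} = - \frac{\left(-1 + a\right) \left(-8 + 2 a\right)}{2}$ ($x{\left(a \right)} = - \frac{\left(a + \left(-8 + a\right)\right) \left(a - 1\right)}{2} = - \frac{\left(-8 + 2 a\right) \left(-1 + a\right)}{2} = - \frac{\left(-1 + a\right) \left(-8 + 2 a\right)}{2}$)
$\left(715 + x{\left(-34 \right)}\right) Q{\left(-35 \right)} = \left(715 - 1330\right) \left(-10\right) = \left(-615\right) \left(-10\right) = 6150$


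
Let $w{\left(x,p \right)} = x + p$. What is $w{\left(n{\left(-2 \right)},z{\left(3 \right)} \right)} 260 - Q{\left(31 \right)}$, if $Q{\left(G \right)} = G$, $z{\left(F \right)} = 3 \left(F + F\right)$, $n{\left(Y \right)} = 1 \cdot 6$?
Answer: $6209$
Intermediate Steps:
$n{\left(Y \right)} = 6$
$z{\left(F \right)} = 6 F$ ($z{\left(F \right)} = 3 \cdot 2 F = 6 F$)
$w{\left(x,p \right)} = p + x$
$w{\left(n{\left(-2 \right)},z{\left(3 \right)} \right)} 260 - Q{\left(31 \right)} = \left(6 \cdot 3 + 6\right) 260 - 31 = \left(18 + 6\right) 260 - 31 = 24 \cdot 260 - 31 = 6240 - 31 = 6209$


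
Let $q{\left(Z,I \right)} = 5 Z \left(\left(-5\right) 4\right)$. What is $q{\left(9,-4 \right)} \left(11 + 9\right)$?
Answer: $-18000$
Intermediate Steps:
$q{\left(Z,I \right)} = - 100 Z$ ($q{\left(Z,I \right)} = 5 Z \left(-20\right) = - 100 Z$)
$q{\left(9,-4 \right)} \left(11 + 9\right) = \left(-100\right) 9 \left(11 + 9\right) = \left(-900\right) 20 = -18000$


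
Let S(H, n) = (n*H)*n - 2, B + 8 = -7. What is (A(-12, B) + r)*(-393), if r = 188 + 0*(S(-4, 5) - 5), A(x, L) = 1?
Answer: -74277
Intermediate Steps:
B = -15 (B = -8 - 7 = -15)
S(H, n) = -2 + H*n² (S(H, n) = (H*n)*n - 2 = H*n² - 2 = -2 + H*n²)
r = 188 (r = 188 + 0*((-2 - 4*5²) - 5) = 188 + 0*((-2 - 4*25) - 5) = 188 + 0*((-2 - 100) - 5) = 188 + 0*(-102 - 5) = 188 + 0*(-107) = 188 + 0 = 188)
(A(-12, B) + r)*(-393) = (1 + 188)*(-393) = 189*(-393) = -74277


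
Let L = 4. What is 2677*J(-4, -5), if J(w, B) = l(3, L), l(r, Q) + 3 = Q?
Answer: 2677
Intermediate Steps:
l(r, Q) = -3 + Q
J(w, B) = 1 (J(w, B) = -3 + 4 = 1)
2677*J(-4, -5) = 2677*1 = 2677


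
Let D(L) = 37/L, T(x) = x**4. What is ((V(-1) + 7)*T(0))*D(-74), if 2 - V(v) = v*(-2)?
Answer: 0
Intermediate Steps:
V(v) = 2 + 2*v (V(v) = 2 - v*(-2) = 2 - (-2)*v = 2 + 2*v)
((V(-1) + 7)*T(0))*D(-74) = (((2 + 2*(-1)) + 7)*0**4)*(37/(-74)) = (((2 - 2) + 7)*0)*(37*(-1/74)) = ((0 + 7)*0)*(-1/2) = (7*0)*(-1/2) = 0*(-1/2) = 0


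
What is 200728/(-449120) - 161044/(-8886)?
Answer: 4409025767/249430020 ≈ 17.676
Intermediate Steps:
200728/(-449120) - 161044/(-8886) = 200728*(-1/449120) - 161044*(-1/8886) = -25091/56140 + 80522/4443 = 4409025767/249430020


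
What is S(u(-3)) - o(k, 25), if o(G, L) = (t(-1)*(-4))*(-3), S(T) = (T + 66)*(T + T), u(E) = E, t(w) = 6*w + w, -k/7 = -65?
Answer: -294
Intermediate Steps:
k = 455 (k = -7*(-65) = 455)
t(w) = 7*w
S(T) = 2*T*(66 + T) (S(T) = (66 + T)*(2*T) = 2*T*(66 + T))
o(G, L) = -84 (o(G, L) = ((7*(-1))*(-4))*(-3) = -7*(-4)*(-3) = 28*(-3) = -84)
S(u(-3)) - o(k, 25) = 2*(-3)*(66 - 3) - 1*(-84) = 2*(-3)*63 + 84 = -378 + 84 = -294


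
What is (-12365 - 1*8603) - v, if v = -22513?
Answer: 1545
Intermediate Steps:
(-12365 - 1*8603) - v = (-12365 - 1*8603) - 1*(-22513) = (-12365 - 8603) + 22513 = -20968 + 22513 = 1545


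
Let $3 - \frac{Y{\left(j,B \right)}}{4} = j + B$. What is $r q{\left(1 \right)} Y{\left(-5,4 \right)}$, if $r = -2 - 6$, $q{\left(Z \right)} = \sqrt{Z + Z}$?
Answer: $- 128 \sqrt{2} \approx -181.02$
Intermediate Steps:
$q{\left(Z \right)} = \sqrt{2} \sqrt{Z}$ ($q{\left(Z \right)} = \sqrt{2 Z} = \sqrt{2} \sqrt{Z}$)
$r = -8$ ($r = -2 - 6 = -8$)
$Y{\left(j,B \right)} = 12 - 4 B - 4 j$ ($Y{\left(j,B \right)} = 12 - 4 \left(j + B\right) = 12 - 4 \left(B + j\right) = 12 - \left(4 B + 4 j\right) = 12 - 4 B - 4 j$)
$r q{\left(1 \right)} Y{\left(-5,4 \right)} = - 8 \sqrt{2} \sqrt{1} \left(12 - 16 - -20\right) = - 8 \sqrt{2} \cdot 1 \left(12 - 16 + 20\right) = - 8 \sqrt{2} \cdot 16 = - 128 \sqrt{2}$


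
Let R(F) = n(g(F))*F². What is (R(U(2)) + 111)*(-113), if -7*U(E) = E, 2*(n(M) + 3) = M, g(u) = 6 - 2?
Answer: -614155/49 ≈ -12534.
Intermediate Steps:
g(u) = 4
n(M) = -3 + M/2
U(E) = -E/7
R(F) = -F² (R(F) = (-3 + (½)*4)*F² = (-3 + 2)*F² = -F²)
(R(U(2)) + 111)*(-113) = (-(-⅐*2)² + 111)*(-113) = (-(-2/7)² + 111)*(-113) = (-1*4/49 + 111)*(-113) = (-4/49 + 111)*(-113) = (5435/49)*(-113) = -614155/49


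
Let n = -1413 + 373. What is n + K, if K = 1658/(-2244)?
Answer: -1167709/1122 ≈ -1040.7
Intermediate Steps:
n = -1040
K = -829/1122 (K = 1658*(-1/2244) = -829/1122 ≈ -0.73886)
n + K = -1040 - 829/1122 = -1167709/1122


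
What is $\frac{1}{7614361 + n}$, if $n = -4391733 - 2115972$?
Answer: $\frac{1}{1106656} \approx 9.0362 \cdot 10^{-7}$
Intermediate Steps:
$n = -6507705$ ($n = -4391733 - 2115972 = -6507705$)
$\frac{1}{7614361 + n} = \frac{1}{7614361 - 6507705} = \frac{1}{1106656}$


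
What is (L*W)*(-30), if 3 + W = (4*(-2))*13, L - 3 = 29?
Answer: 102720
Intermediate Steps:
L = 32 (L = 3 + 29 = 32)
W = -107 (W = -3 + (4*(-2))*13 = -3 - 8*13 = -3 - 104 = -107)
(L*W)*(-30) = (32*(-107))*(-30) = -3424*(-30) = 102720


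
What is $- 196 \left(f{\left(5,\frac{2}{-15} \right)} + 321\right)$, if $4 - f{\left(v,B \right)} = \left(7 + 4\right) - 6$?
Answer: $-62720$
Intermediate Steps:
$f{\left(v,B \right)} = -1$ ($f{\left(v,B \right)} = 4 - \left(\left(7 + 4\right) - 6\right) = 4 - \left(11 - 6\right) = 4 - 5 = -1$)
$- 196 \left(f{\left(5,\frac{2}{-15} \right)} + 321\right) = - 196 \left(-1 + 321\right) = \left(-196\right) 320 = -62720$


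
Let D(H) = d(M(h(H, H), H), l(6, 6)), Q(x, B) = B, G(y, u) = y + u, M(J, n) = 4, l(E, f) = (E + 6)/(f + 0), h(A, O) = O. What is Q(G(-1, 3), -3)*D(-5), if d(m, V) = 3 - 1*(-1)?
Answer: -12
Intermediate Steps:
l(E, f) = (6 + E)/f
d(m, V) = 4 (d(m, V) = 3 + 1 = 4)
G(y, u) = u + y
D(H) = 4
Q(G(-1, 3), -3)*D(-5) = -3*4 = -12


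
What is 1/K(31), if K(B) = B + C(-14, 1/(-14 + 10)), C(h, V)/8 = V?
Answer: 1/29 ≈ 0.034483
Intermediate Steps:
C(h, V) = 8*V
K(B) = -2 + B (K(B) = B + 8/(-14 + 10) = B + 8/(-4) = B + 8*(-¼) = B - 2 = -2 + B)
1/K(31) = 1/(-2 + 31) = 1/29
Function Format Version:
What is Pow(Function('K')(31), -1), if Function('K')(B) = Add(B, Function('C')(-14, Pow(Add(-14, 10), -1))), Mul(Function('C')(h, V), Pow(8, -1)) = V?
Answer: Rational(1, 29) ≈ 0.034483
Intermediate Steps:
Function('C')(h, V) = Mul(8, V)
Function('K')(B) = Add(-2, B) (Function('K')(B) = Add(B, Mul(8, Pow(Add(-14, 10), -1))) = Add(B, Mul(8, Pow(-4, -1))) = Add(B, Mul(8, Rational(-1, 4))) = Add(B, -2) = Add(-2, B))
Pow(Function('K')(31), -1) = Pow(Add(-2, 31), -1) = Pow(29, -1) = Rational(1, 29)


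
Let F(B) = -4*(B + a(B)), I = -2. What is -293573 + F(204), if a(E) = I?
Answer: -294381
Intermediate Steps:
a(E) = -2
F(B) = 8 - 4*B (F(B) = -4*(B - 2) = -4*(-2 + B) = 8 - 4*B)
-293573 + F(204) = -293573 + (8 - 4*204) = -293573 + (8 - 816) = -293573 - 808 = -294381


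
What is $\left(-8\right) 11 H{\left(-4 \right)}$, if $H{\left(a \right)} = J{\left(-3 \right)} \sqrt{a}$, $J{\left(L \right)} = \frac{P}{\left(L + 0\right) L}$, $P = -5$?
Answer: $\frac{880 i}{9} \approx 97.778 i$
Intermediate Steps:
$J{\left(L \right)} = - \frac{5}{L^{2}}$ ($J{\left(L \right)} = - \frac{5}{\left(L + 0\right) L} = - \frac{5}{L L} = - \frac{5}{L^{2}}$)
$H{\left(a \right)} = - \frac{5 \sqrt{a}}{9}$ ($H{\left(a \right)} = - \frac{5}{9} \sqrt{a} = \left(-5\right) \frac{1}{9} \sqrt{a} = - \frac{5 \sqrt{a}}{9}$)
$\left(-8\right) 11 H{\left(-4 \right)} = \left(-8\right) 11 \left(- \frac{5 \sqrt{-4}}{9}\right) = - 88 \left(- \frac{5 \cdot 2 i}{9}\right) = - 88 \left(- \frac{10 i}{9}\right) = \frac{880 i}{9}$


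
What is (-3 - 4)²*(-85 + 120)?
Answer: 1715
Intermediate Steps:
(-3 - 4)²*(-85 + 120) = (-7)²*35 = 49*35 = 1715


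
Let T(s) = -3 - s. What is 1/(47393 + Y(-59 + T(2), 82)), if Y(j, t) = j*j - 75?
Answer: 1/51414 ≈ 1.9450e-5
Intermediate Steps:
Y(j, t) = -75 + j**2 (Y(j, t) = j**2 - 75 = -75 + j**2)
1/(47393 + Y(-59 + T(2), 82)) = 1/(47393 + (-75 + (-59 + (-3 - 1*2))**2)) = 1/(47393 + (-75 + (-59 + (-3 - 2))**2)) = 1/(47393 + (-75 + (-59 - 5)**2)) = 1/(47393 + (-75 + (-64)**2)) = 1/(47393 + (-75 + 4096)) = 1/(47393 + 4021) = 1/51414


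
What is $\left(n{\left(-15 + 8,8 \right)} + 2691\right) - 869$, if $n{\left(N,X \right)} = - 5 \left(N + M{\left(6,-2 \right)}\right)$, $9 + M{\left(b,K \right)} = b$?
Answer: $1872$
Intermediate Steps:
$M{\left(b,K \right)} = -9 + b$
$n{\left(N,X \right)} = 15 - 5 N$ ($n{\left(N,X \right)} = - 5 \left(N + \left(-9 + 6\right)\right) = - 5 \left(N - 3\right) = - 5 \left(-3 + N\right) = 15 - 5 N$)
$\left(n{\left(-15 + 8,8 \right)} + 2691\right) - 869 = \left(\left(15 - 5 \left(-15 + 8\right)\right) + 2691\right) - 869 = \left(\left(15 - -35\right) + 2691\right) - 869 = \left(\left(15 + 35\right) + 2691\right) - 869 = \left(50 + 2691\right) - 869 = 2741 - 869 = 1872$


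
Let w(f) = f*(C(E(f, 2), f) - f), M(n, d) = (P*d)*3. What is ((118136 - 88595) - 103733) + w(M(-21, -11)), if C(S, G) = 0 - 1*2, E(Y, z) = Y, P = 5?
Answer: -101087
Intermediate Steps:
C(S, G) = -2 (C(S, G) = 0 - 2 = -2)
M(n, d) = 15*d (M(n, d) = (5*d)*3 = 15*d)
w(f) = f*(-2 - f)
((118136 - 88595) - 103733) + w(M(-21, -11)) = ((118136 - 88595) - 103733) - 15*(-11)*(2 + 15*(-11)) = (29541 - 103733) - 1*(-165)*(2 - 165) = -74192 - 1*(-165)*(-163) = -74192 - 26895 = -101087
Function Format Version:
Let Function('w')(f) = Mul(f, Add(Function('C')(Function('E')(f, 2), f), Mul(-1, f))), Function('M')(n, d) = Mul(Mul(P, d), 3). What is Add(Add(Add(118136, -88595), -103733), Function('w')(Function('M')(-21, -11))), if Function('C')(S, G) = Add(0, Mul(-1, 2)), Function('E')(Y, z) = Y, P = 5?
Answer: -101087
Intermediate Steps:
Function('C')(S, G) = -2 (Function('C')(S, G) = Add(0, -2) = -2)
Function('M')(n, d) = Mul(15, d) (Function('M')(n, d) = Mul(Mul(5, d), 3) = Mul(15, d))
Function('w')(f) = Mul(f, Add(-2, Mul(-1, f)))
Add(Add(Add(118136, -88595), -103733), Function('w')(Function('M')(-21, -11))) = Add(Add(Add(118136, -88595), -103733), Mul(-1, Mul(15, -11), Add(2, Mul(15, -11)))) = Add(Add(29541, -103733), Mul(-1, -165, Add(2, -165))) = Add(-74192, Mul(-1, -165, -163)) = Add(-74192, -26895) = -101087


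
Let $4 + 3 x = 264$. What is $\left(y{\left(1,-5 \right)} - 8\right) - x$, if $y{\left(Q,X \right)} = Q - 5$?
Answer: $- \frac{296}{3} \approx -98.667$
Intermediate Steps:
$x = \frac{260}{3}$ ($x = - \frac{4}{3} + \frac{1}{3} \cdot 264 = - \frac{4}{3} + 88 = \frac{260}{3} \approx 86.667$)
$y{\left(Q,X \right)} = -5 + Q$ ($y{\left(Q,X \right)} = Q - 5 = -5 + Q$)
$\left(y{\left(1,-5 \right)} - 8\right) - x = \left(\left(-5 + 1\right) - 8\right) - \frac{260}{3} = \left(-4 - 8\right) - \frac{260}{3} = -12 - \frac{260}{3} = - \frac{296}{3}$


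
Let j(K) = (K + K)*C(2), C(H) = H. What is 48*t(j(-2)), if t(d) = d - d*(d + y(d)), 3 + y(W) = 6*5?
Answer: 6912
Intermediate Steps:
y(W) = 27 (y(W) = -3 + 6*5 = -3 + 30 = 27)
j(K) = 4*K (j(K) = (K + K)*2 = (2*K)*2 = 4*K)
t(d) = d - d*(27 + d) (t(d) = d - d*(d + 27) = d - d*(27 + d))
48*t(j(-2)) = 48*(-4*(-2)*(26 + 4*(-2))) = 48*(-1*(-8)*(26 - 8)) = 48*(-1*(-8)*18) = 48*144 = 6912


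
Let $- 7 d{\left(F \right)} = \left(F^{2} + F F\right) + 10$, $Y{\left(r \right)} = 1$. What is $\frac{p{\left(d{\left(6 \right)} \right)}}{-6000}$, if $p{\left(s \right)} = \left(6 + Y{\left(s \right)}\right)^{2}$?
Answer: $- \frac{49}{6000} \approx -0.0081667$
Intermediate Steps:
$d{\left(F \right)} = - \frac{10}{7} - \frac{2 F^{2}}{7}$ ($d{\left(F \right)} = - \frac{\left(F^{2} + F F\right) + 10}{7} = - \frac{\left(F^{2} + F^{2}\right) + 10}{7} = - \frac{2 F^{2} + 10}{7} = - \frac{10 + 2 F^{2}}{7} = - \frac{10}{7} - \frac{2 F^{2}}{7}$)
$p{\left(s \right)} = 49$ ($p{\left(s \right)} = \left(6 + 1\right)^{2} = 7^{2} = 49$)
$\frac{p{\left(d{\left(6 \right)} \right)}}{-6000} = \frac{49}{-6000} = 49 \left(- \frac{1}{6000}\right) = - \frac{49}{6000}$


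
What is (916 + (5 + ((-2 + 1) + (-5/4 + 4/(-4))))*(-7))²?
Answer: 13068225/16 ≈ 8.1676e+5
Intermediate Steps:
(916 + (5 + ((-2 + 1) + (-5/4 + 4/(-4))))*(-7))² = (916 + (5 + (-1 + (-5*¼ + 4*(-¼))))*(-7))² = (916 + (5 + (-1 + (-5/4 - 1)))*(-7))² = (916 + (5 + (-1 - 9/4))*(-7))² = (916 + (5 - 13/4)*(-7))² = (916 + (7/4)*(-7))² = (916 - 49/4)² = (3615/4)² = 13068225/16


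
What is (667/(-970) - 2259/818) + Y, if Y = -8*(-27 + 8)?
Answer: 29467271/198365 ≈ 148.55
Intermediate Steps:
Y = 152 (Y = -8*(-19) = 152)
(667/(-970) - 2259/818) + Y = (667/(-970) - 2259/818) + 152 = (667*(-1/970) - 2259*1/818) + 152 = (-667/970 - 2259/818) + 152 = -684209/198365 + 152 = 29467271/198365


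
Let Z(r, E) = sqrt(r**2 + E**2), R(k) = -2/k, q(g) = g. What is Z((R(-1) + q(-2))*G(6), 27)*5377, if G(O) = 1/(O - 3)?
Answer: 145179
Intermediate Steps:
G(O) = 1/(-3 + O)
Z(r, E) = sqrt(E**2 + r**2)
Z((R(-1) + q(-2))*G(6), 27)*5377 = sqrt(27**2 + ((-2/(-1) - 2)/(-3 + 6))**2)*5377 = sqrt(729 + ((-2*(-1) - 2)/3)**2)*5377 = sqrt(729 + ((2 - 2)*(1/3))**2)*5377 = sqrt(729 + (0*(1/3))**2)*5377 = sqrt(729 + 0**2)*5377 = sqrt(729 + 0)*5377 = sqrt(729)*5377 = 27*5377 = 145179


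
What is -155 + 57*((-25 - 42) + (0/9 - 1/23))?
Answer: -91459/23 ≈ -3976.5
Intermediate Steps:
-155 + 57*((-25 - 42) + (0/9 - 1/23)) = -155 + 57*(-67 + (0*(⅑) - 1*1/23)) = -155 + 57*(-67 + (0 - 1/23)) = -155 + 57*(-67 - 1/23) = -155 + 57*(-1542/23) = -155 - 87894/23 = -91459/23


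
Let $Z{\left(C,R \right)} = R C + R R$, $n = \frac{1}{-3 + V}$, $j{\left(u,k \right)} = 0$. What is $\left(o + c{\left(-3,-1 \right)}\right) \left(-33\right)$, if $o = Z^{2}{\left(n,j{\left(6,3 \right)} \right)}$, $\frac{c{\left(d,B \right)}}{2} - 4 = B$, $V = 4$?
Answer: $-198$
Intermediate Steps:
$c{\left(d,B \right)} = 8 + 2 B$
$n = 1$ ($n = \frac{1}{-3 + 4} = 1^{-1} = 1$)
$Z{\left(C,R \right)} = R^{2} + C R$ ($Z{\left(C,R \right)} = C R + R^{2} = R^{2} + C R$)
$o = 0$ ($o = \left(0 \left(1 + 0\right)\right)^{2} = \left(0 \cdot 1\right)^{2} = 0^{2} = 0$)
$\left(o + c{\left(-3,-1 \right)}\right) \left(-33\right) = \left(0 + \left(8 + 2 \left(-1\right)\right)\right) \left(-33\right) = \left(0 + \left(8 - 2\right)\right) \left(-33\right) = \left(0 + 6\right) \left(-33\right) = 6 \left(-33\right) = -198$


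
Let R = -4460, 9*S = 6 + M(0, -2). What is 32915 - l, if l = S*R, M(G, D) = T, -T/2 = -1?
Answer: 331915/9 ≈ 36879.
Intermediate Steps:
T = 2 (T = -2*(-1) = 2)
M(G, D) = 2
S = 8/9 (S = (6 + 2)/9 = (⅑)*8 = 8/9 ≈ 0.88889)
l = -35680/9 (l = (8/9)*(-4460) = -35680/9 ≈ -3964.4)
32915 - l = 32915 - 1*(-35680/9) = 32915 + 35680/9 = 331915/9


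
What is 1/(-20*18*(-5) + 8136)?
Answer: 1/9936 ≈ 0.00010064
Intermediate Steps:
1/(-20*18*(-5) + 8136) = 1/(-360*(-5) + 8136) = 1/(1800 + 8136) = 1/9936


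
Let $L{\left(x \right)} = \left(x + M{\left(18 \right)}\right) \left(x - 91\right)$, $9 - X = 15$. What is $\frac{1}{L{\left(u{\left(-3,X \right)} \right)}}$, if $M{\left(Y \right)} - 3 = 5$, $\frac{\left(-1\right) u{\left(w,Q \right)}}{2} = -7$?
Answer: $- \frac{1}{1694} \approx -0.00059032$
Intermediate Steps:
$X = -6$ ($X = 9 - 15 = -6$)
$u{\left(w,Q \right)} = 14$ ($u{\left(w,Q \right)} = \left(-2\right) \left(-7\right) = 14$)
$M{\left(Y \right)} = 8$ ($M{\left(Y \right)} = 3 + 5 = 8$)
$L{\left(x \right)} = \left(-91 + x\right) \left(8 + x\right)$ ($L{\left(x \right)} = \left(x + 8\right) \left(x - 91\right) = \left(8 + x\right) \left(-91 + x\right) = \left(-91 + x\right) \left(8 + x\right)$)
$\frac{1}{L{\left(u{\left(-3,X \right)} \right)}} = \frac{1}{-728 + 14^{2} - 1162} = \frac{1}{-728 + 196 - 1162} = \frac{1}{-1694} = - \frac{1}{1694}$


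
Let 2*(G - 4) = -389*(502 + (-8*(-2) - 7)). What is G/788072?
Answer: -198771/1576144 ≈ -0.12611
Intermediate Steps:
G = -198771/2 (G = 4 + (-389*(502 + (-8*(-2) - 7)))/2 = 4 + (-389*(502 + (16 - 7)))/2 = 4 + (-389*(502 + 9))/2 = 4 + (-389*511)/2 = 4 + (½)*(-198779) = 4 - 198779/2 = -198771/2 ≈ -99386.)
G/788072 = -198771/2/788072 = -198771/2*1/788072 = -198771/1576144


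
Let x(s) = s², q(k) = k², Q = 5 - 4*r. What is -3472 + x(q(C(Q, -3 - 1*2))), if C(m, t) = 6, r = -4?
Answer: -2176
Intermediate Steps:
Q = 21 (Q = 5 - 4*(-4) = 5 + 16 = 21)
-3472 + x(q(C(Q, -3 - 1*2))) = -3472 + (6²)² = -3472 + 36² = -3472 + 1296 = -2176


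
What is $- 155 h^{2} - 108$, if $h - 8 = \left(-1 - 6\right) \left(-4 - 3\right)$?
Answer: $-503703$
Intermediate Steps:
$h = 57$ ($h = 8 + \left(-1 - 6\right) \left(-4 - 3\right) = 8 - -49 = 8 + 49 = 57$)
$- 155 h^{2} - 108 = - 155 \cdot 57^{2} - 108 = \left(-155\right) 3249 - 108 = -503595 - 108 = -503703$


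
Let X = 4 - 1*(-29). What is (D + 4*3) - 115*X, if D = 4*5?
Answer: -3763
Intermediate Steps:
D = 20
X = 33 (X = 4 + 29 = 33)
(D + 4*3) - 115*X = (20 + 4*3) - 115*33 = (20 + 12) - 3795 = 32 - 3795 = -3763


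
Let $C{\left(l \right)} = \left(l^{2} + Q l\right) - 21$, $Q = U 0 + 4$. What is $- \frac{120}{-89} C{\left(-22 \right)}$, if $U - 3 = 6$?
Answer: $\frac{45000}{89} \approx 505.62$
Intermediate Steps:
$U = 9$ ($U = 3 + 6 = 9$)
$Q = 4$ ($Q = 9 \cdot 0 + 4 = 0 + 4 = 4$)
$C{\left(l \right)} = -21 + l^{2} + 4 l$ ($C{\left(l \right)} = \left(l^{2} + 4 l\right) - 21 = -21 + l^{2} + 4 l$)
$- \frac{120}{-89} C{\left(-22 \right)} = - \frac{120}{-89} \left(-21 + \left(-22\right)^{2} + 4 \left(-22\right)\right) = \left(-120\right) \left(- \frac{1}{89}\right) \left(-21 + 484 - 88\right) = \frac{120}{89} \cdot 375 = \frac{45000}{89}$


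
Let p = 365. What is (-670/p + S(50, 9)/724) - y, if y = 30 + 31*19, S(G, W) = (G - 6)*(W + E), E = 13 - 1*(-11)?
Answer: -8176602/13213 ≈ -618.83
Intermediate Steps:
E = 24 (E = 13 + 11 = 24)
S(G, W) = (-6 + G)*(24 + W) (S(G, W) = (G - 6)*(W + 24) = (-6 + G)*(24 + W))
y = 619 (y = 30 + 589 = 619)
(-670/p + S(50, 9)/724) - y = (-670/365 + (-144 - 6*9 + 24*50 + 50*9)/724) - 1*619 = (-670*1/365 + (-144 - 54 + 1200 + 450)*(1/724)) - 619 = (-134/73 + 1452*(1/724)) - 619 = (-134/73 + 363/181) - 619 = 2245/13213 - 619 = -8176602/13213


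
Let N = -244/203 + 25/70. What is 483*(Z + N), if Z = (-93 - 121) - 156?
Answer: -10388847/58 ≈ -1.7912e+5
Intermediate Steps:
N = -49/58 (N = -244*1/203 + 25*(1/70) = -244/203 + 5/14 = -49/58 ≈ -0.84483)
Z = -370 (Z = -214 - 156 = -370)
483*(Z + N) = 483*(-370 - 49/58) = 483*(-21509/58) = -10388847/58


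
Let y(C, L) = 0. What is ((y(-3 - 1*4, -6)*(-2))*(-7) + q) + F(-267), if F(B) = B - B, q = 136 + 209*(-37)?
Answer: -7597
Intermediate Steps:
q = -7597 (q = 136 - 7733 = -7597)
F(B) = 0
((y(-3 - 1*4, -6)*(-2))*(-7) + q) + F(-267) = ((0*(-2))*(-7) - 7597) + 0 = (0*(-7) - 7597) + 0 = (0 - 7597) + 0 = -7597 + 0 = -7597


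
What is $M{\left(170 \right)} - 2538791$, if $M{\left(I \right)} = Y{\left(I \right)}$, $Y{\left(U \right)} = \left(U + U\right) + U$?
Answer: $-2538281$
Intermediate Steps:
$Y{\left(U \right)} = 3 U$ ($Y{\left(U \right)} = 2 U + U = 3 U$)
$M{\left(I \right)} = 3 I$
$M{\left(170 \right)} - 2538791 = 3 \cdot 170 - 2538791 = 510 - 2538791 = -2538281$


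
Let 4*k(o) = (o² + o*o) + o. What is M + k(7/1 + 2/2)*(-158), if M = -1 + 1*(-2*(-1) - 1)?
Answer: -5372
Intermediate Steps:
k(o) = o²/2 + o/4 (k(o) = ((o² + o*o) + o)/4 = ((o² + o²) + o)/4 = (2*o² + o)/4 = (o + 2*o²)/4 = o²/2 + o/4)
M = 0 (M = -1 + 1*(2 - 1) = -1 + 1*1 = -1 + 1 = 0)
M + k(7/1 + 2/2)*(-158) = 0 + ((7/1 + 2/2)*(1 + 2*(7/1 + 2/2))/4)*(-158) = 0 + ((7*1 + 2*(½))*(1 + 2*(7*1 + 2*(½)))/4)*(-158) = 0 + ((7 + 1)*(1 + 2*(7 + 1))/4)*(-158) = 0 + ((¼)*8*(1 + 2*8))*(-158) = 0 + ((¼)*8*(1 + 16))*(-158) = 0 + ((¼)*8*17)*(-158) = 0 + 34*(-158) = 0 - 5372 = -5372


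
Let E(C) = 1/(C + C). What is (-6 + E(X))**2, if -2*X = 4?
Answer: 625/16 ≈ 39.063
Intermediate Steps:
X = -2 (X = -1/2*4 = -2)
E(C) = 1/(2*C)
(-6 + E(X))**2 = (-6 + (1/2)/(-2))**2 = (-6 + (1/2)*(-1/2))**2 = (-6 - 1/4)**2 = (-25/4)**2 = 625/16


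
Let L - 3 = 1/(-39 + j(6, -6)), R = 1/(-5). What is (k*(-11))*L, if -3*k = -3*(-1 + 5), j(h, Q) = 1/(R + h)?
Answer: -73678/563 ≈ -130.87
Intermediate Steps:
R = -⅕ ≈ -0.20000
j(h, Q) = 1/(-⅕ + h)
k = 4 (k = -(-1)*(-1 + 5) = -(-1)*4 = -⅓*(-12) = 4)
L = 3349/1126 (L = 3 + 1/(-39 + 5/(-1 + 5*6)) = 3 + 1/(-39 + 5/(-1 + 30)) = 3 + 1/(-39 + 5/29) = 3 + 1/(-1126/29) = 3 - 29/1126 = 3349/1126 ≈ 2.9742)
(k*(-11))*L = (4*(-11))*(3349/1126) = -44*3349/1126 = -73678/563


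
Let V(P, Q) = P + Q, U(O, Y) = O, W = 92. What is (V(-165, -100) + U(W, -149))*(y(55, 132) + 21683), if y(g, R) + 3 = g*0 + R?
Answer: -3773476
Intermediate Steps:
y(g, R) = -3 + R (y(g, R) = -3 + (g*0 + R) = -3 + (0 + R) = -3 + R)
(V(-165, -100) + U(W, -149))*(y(55, 132) + 21683) = ((-165 - 100) + 92)*((-3 + 132) + 21683) = (-265 + 92)*(129 + 21683) = -173*21812 = -3773476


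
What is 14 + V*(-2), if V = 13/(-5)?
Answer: 96/5 ≈ 19.200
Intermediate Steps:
V = -13/5 (V = 13*(-⅕) = -13/5 ≈ -2.6000)
14 + V*(-2) = 14 - 13/5*(-2) = 14 + 26/5 = 96/5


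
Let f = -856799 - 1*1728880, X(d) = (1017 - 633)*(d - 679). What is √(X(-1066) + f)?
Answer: 3*I*√361751 ≈ 1804.4*I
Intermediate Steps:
X(d) = -260736 + 384*d (X(d) = 384*(-679 + d) = -260736 + 384*d)
f = -2585679 (f = -856799 - 1728880 = -2585679)
√(X(-1066) + f) = √((-260736 + 384*(-1066)) - 2585679) = √((-260736 - 409344) - 2585679) = √(-670080 - 2585679) = √(-3255759) = 3*I*√361751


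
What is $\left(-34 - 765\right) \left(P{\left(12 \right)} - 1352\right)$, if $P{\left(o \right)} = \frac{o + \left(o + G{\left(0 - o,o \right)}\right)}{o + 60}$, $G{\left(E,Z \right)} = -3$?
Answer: $\frac{25920359}{24} \approx 1.08 \cdot 10^{6}$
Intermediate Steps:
$P{\left(o \right)} = \frac{-3 + 2 o}{60 + o}$ ($P{\left(o \right)} = \frac{o + \left(o - 3\right)}{o + 60} = \frac{o + \left(-3 + o\right)}{60 + o} = \frac{-3 + 2 o}{60 + o}$)
$\left(-34 - 765\right) \left(P{\left(12 \right)} - 1352\right) = \left(-34 - 765\right) \left(\frac{-3 + 2 \cdot 12}{60 + 12} - 1352\right) = - 799 \left(\frac{-3 + 24}{72} - 1352\right) = - 799 \left(\frac{1}{72} \cdot 21 - 1352\right) = - 799 \left(\frac{7}{24} - 1352\right) = \left(-799\right) \left(- \frac{32441}{24}\right) = \frac{25920359}{24}$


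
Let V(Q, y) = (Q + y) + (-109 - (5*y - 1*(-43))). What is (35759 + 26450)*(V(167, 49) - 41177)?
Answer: -2572839822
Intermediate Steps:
V(Q, y) = -152 + Q - 4*y (V(Q, y) = (Q + y) + (-109 - (5*y + 43)) = (Q + y) + (-109 - (43 + 5*y)) = (Q + y) + (-109 + (-43 - 5*y)) = (Q + y) + (-152 - 5*y) = -152 + Q - 4*y)
(35759 + 26450)*(V(167, 49) - 41177) = (35759 + 26450)*((-152 + 167 - 4*49) - 41177) = 62209*((-152 + 167 - 196) - 41177) = 62209*(-181 - 41177) = 62209*(-41358) = -2572839822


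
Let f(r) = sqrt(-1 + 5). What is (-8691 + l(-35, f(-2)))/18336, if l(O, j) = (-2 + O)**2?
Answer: -3661/9168 ≈ -0.39932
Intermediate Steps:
f(r) = 2 (f(r) = sqrt(4) = 2)
(-8691 + l(-35, f(-2)))/18336 = (-8691 + (-2 - 35)**2)/18336 = (-8691 + (-37)**2)*(1/18336) = (-8691 + 1369)*(1/18336) = -7322*1/18336 = -3661/9168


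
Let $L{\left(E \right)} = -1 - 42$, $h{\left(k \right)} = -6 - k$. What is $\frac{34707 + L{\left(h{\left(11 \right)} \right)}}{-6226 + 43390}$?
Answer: $\frac{8666}{9291} \approx 0.93273$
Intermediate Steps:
$L{\left(E \right)} = -43$ ($L{\left(E \right)} = -1 - 42 = -43$)
$\frac{34707 + L{\left(h{\left(11 \right)} \right)}}{-6226 + 43390} = \frac{34707 - 43}{-6226 + 43390} = \frac{34664}{37164} = 34664 \cdot \frac{1}{37164} = \frac{8666}{9291}$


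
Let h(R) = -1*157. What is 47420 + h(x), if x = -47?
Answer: 47263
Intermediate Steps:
h(R) = -157
47420 + h(x) = 47420 - 157 = 47263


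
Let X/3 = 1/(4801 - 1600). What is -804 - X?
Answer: -857869/1067 ≈ -804.00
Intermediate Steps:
X = 1/1067 (X = 3/(4801 - 1600) = 3/3201 = 3*(1/3201) = 1/1067 ≈ 0.00093721)
-804 - X = -804 - 1*1/1067 = -804 - 1/1067 = -857869/1067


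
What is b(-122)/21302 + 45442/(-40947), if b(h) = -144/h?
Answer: -29522693170/26603716317 ≈ -1.1097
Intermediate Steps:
b(-122)/21302 + 45442/(-40947) = -144/(-122)/21302 + 45442/(-40947) = -144*(-1/122)*(1/21302) + 45442*(-1/40947) = (72/61)*(1/21302) - 45442/40947 = 36/649711 - 45442/40947 = -29522693170/26603716317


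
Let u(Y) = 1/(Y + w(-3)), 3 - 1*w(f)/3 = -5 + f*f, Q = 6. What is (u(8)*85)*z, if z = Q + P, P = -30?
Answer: -408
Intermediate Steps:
z = -24 (z = 6 - 30 = -24)
w(f) = 24 - 3*f² (w(f) = 9 - 3*(-5 + f*f) = 9 - 3*(-5 + f²) = 9 + (15 - 3*f²) = 24 - 3*f²)
u(Y) = 1/(-3 + Y) (u(Y) = 1/(Y + (24 - 3*(-3)²)) = 1/(Y + (24 - 3*9)) = 1/(Y + (24 - 27)) = 1/(Y - 3) = 1/(-3 + Y))
(u(8)*85)*z = (85/(-3 + 8))*(-24) = (85/5)*(-24) = ((⅕)*85)*(-24) = 17*(-24) = -408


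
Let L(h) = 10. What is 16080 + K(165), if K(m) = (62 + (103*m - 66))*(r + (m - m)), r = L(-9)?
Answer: 185990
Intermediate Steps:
r = 10
K(m) = -40 + 1030*m (K(m) = (62 + (103*m - 66))*(10 + (m - m)) = (62 + (-66 + 103*m))*(10 + 0) = (-4 + 103*m)*10 = -40 + 1030*m)
16080 + K(165) = 16080 + (-40 + 1030*165) = 16080 + (-40 + 169950) = 16080 + 169910 = 185990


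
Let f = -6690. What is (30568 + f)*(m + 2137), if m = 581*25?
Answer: 397855236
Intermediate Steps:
m = 14525
(30568 + f)*(m + 2137) = (30568 - 6690)*(14525 + 2137) = 23878*16662 = 397855236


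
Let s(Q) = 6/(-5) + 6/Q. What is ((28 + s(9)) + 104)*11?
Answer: 21692/15 ≈ 1446.1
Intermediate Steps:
s(Q) = -6/5 + 6/Q (s(Q) = 6*(-⅕) + 6/Q = -6/5 + 6/Q)
((28 + s(9)) + 104)*11 = ((28 + (-6/5 + 6/9)) + 104)*11 = ((28 + (-6/5 + 6*(⅑))) + 104)*11 = ((28 + (-6/5 + ⅔)) + 104)*11 = ((28 - 8/15) + 104)*11 = (412/15 + 104)*11 = (1972/15)*11 = 21692/15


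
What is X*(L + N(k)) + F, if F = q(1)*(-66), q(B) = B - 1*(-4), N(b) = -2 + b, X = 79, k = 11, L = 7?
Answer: 934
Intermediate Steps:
q(B) = 4 + B (q(B) = B + 4 = 4 + B)
F = -330 (F = (4 + 1)*(-66) = 5*(-66) = -330)
X*(L + N(k)) + F = 79*(7 + (-2 + 11)) - 330 = 79*(7 + 9) - 330 = 79*16 - 330 = 1264 - 330 = 934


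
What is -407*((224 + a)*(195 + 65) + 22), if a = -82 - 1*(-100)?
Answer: -25617394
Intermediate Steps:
a = 18 (a = -82 + 100 = 18)
-407*((224 + a)*(195 + 65) + 22) = -407*((224 + 18)*(195 + 65) + 22) = -407*(242*260 + 22) = -407*(62920 + 22) = -407*62942 = -25617394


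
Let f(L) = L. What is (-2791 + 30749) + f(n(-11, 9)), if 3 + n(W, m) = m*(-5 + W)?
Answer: 27811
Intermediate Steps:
n(W, m) = -3 + m*(-5 + W)
(-2791 + 30749) + f(n(-11, 9)) = (-2791 + 30749) + (-3 - 5*9 - 11*9) = 27958 + (-3 - 45 - 99) = 27958 - 147 = 27811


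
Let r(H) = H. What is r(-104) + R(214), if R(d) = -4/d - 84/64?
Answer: -180327/1712 ≈ -105.33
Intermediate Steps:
R(d) = -21/16 - 4/d (R(d) = -4/d - 84*1/64 = -4/d - 21/16 = -21/16 - 4/d)
r(-104) + R(214) = -104 + (-21/16 - 4/214) = -104 + (-21/16 - 4*1/214) = -104 + (-21/16 - 2/107) = -104 - 2279/1712 = -180327/1712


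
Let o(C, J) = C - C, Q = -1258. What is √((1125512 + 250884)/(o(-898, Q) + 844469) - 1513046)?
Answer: I*√1078994142096269482/844469 ≈ 1230.1*I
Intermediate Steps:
o(C, J) = 0
√((1125512 + 250884)/(o(-898, Q) + 844469) - 1513046) = √((1125512 + 250884)/(0 + 844469) - 1513046) = √(1376396/844469 - 1513046) = √(-1277719066178/844469) = I*√1078994142096269482/844469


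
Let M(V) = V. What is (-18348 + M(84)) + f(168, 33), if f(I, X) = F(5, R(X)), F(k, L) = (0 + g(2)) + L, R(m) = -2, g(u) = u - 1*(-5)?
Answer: -18259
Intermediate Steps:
g(u) = 5 + u (g(u) = u + 5 = 5 + u)
F(k, L) = 7 + L (F(k, L) = (0 + (5 + 2)) + L = (0 + 7) + L = 7 + L)
f(I, X) = 5 (f(I, X) = 7 - 2 = 5)
(-18348 + M(84)) + f(168, 33) = (-18348 + 84) + 5 = -18264 + 5 = -18259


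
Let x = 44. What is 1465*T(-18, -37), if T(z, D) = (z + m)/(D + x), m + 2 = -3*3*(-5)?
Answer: 36625/7 ≈ 5232.1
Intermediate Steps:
m = 43 (m = -2 - 3*3*(-5) = -2 - 9*(-5) = -2 + 45 = 43)
T(z, D) = (43 + z)/(44 + D) (T(z, D) = (z + 43)/(D + 44) = (43 + z)/(44 + D))
1465*T(-18, -37) = 1465*((43 - 18)/(44 - 37)) = 1465*(25/7) = 36625/7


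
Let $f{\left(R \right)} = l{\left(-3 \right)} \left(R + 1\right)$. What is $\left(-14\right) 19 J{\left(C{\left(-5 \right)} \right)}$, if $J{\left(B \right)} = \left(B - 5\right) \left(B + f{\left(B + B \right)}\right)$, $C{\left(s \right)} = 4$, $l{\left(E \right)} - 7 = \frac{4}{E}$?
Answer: $14630$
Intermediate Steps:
$l{\left(E \right)} = 7 + \frac{4}{E}$
$f{\left(R \right)} = \frac{17}{3} + \frac{17 R}{3}$ ($f{\left(R \right)} = \left(7 + \frac{4}{-3}\right) \left(R + 1\right) = \left(7 + 4 \left(- \frac{1}{3}\right)\right) \left(1 + R\right) = \left(7 - \frac{4}{3}\right) \left(1 + R\right) = \frac{17 \left(1 + R\right)}{3} = \frac{17}{3} + \frac{17 R}{3}$)
$J{\left(B \right)} = \left(-5 + B\right) \left(\frac{17}{3} + \frac{37 B}{3}\right)$ ($J{\left(B \right)} = \left(B - 5\right) \left(B + \left(\frac{17}{3} + \frac{17 \left(B + B\right)}{3}\right)\right) = \left(-5 + B\right) \left(B + \left(\frac{17}{3} + \frac{17 \cdot 2 B}{3}\right)\right) = \left(-5 + B\right) \left(B + \left(\frac{17}{3} + \frac{34 B}{3}\right)\right) = \left(-5 + B\right) \left(\frac{17}{3} + \frac{37 B}{3}\right)$)
$\left(-14\right) 19 J{\left(C{\left(-5 \right)} \right)} = \left(-14\right) 19 \left(- \frac{85}{3} - 224 + \frac{37 \cdot 4^{2}}{3}\right) = - 266 \left(- \frac{85}{3} - 224 + \frac{37}{3} \cdot 16\right) = - 266 \left(- \frac{85}{3} - 224 + \frac{592}{3}\right) = \left(-266\right) \left(-55\right) = 14630$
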